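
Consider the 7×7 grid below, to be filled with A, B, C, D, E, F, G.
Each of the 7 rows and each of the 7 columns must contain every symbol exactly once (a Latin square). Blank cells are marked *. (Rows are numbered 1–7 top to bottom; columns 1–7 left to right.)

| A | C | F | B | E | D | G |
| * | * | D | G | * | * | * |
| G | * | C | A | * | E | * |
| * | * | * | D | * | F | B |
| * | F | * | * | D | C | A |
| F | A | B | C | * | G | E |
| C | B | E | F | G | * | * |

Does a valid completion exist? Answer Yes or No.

Row 6, column 5: row 6 together with column 5 already contain {A, B, C, D, E, F, G} — every symbol — so nothing can go there. The grid has no valid completion.

No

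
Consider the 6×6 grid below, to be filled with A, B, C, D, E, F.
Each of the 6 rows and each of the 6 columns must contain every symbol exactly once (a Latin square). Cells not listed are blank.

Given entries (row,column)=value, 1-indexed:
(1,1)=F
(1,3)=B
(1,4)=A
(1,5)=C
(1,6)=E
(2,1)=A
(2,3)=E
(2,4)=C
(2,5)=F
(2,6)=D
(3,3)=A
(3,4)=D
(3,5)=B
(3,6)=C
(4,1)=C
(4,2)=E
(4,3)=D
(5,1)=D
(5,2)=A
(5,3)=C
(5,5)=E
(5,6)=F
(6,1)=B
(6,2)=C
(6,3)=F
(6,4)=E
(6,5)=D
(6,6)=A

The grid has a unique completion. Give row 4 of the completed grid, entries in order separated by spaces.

C E D F A B

Row 4, column 5: row 4 has {C, D, E} and column 5 has {B, C, D, E, F}, leaving only A.
Row 4, column 6: row 4 has {A, C, D, E} and column 6 has {A, C, D, E, F}, leaving only B.
Row 4, column 4: row 4 has {A, B, C, D, E} and column 4 has {A, C, D, E}, leaving only F.
So row 4 reads: C E D F A B.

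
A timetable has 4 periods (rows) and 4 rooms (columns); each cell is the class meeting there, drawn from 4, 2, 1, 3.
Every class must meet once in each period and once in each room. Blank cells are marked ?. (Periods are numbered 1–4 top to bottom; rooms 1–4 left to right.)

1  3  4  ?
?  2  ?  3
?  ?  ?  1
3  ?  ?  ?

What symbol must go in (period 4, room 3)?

Period 1, room 4: period 1 has {4, 1, 3} and room 4 has {1, 3}, leaving only 2.
Period 2, room 1: period 2 has {2, 3} and room 1 has {1, 3}, leaving only 4.
Period 2, room 3: period 2 has {4, 2, 3} and room 3 has {4}, leaving only 1.
Period 4 already has {3} and room 3 already has {4, 1}, so period 4, room 3 must be 2.

2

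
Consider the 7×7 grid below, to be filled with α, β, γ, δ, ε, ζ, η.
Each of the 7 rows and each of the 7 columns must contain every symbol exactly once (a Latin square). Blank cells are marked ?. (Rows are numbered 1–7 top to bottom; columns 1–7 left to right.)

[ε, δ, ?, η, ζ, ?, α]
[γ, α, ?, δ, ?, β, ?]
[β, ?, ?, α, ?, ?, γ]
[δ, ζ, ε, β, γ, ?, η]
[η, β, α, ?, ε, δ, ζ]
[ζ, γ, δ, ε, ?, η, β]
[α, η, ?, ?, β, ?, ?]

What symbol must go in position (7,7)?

Row 1, column 6: row 1 has {α, δ, ε, ζ, η} and column 6 has {β, δ, η}, leaving only γ.
Row 1, column 3: row 1 has {α, γ, δ, ε, ζ, η} and column 3 has {α, δ, ε}, leaving only β.
Row 2, column 5: row 2 has {α, β, γ, δ} and column 5 has {β, γ, ε, ζ}, leaving only η.
Row 2, column 3: row 2 has {α, β, γ, δ, η} and column 3 has {α, β, δ, ε}, leaving only ζ.
Row 2, column 7: row 2 has {α, β, γ, δ, ζ, η} and column 7 has {α, β, γ, ζ, η}, leaving only ε.
Row 7 already has {α, β, η} and column 7 already has {α, β, γ, ε, ζ, η}, so row 7, column 7 must be δ.

δ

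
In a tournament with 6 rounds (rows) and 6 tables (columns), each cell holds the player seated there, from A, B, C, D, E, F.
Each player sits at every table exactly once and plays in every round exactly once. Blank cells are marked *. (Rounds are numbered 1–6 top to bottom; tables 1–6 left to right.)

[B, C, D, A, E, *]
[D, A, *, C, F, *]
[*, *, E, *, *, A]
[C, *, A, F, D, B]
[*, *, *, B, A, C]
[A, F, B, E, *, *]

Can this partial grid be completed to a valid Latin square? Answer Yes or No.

Round 2, table 3: round 2 together with table 3 already contain {A, B, C, D, E, F} — every symbol — so nothing can go there. The grid has no valid completion.

No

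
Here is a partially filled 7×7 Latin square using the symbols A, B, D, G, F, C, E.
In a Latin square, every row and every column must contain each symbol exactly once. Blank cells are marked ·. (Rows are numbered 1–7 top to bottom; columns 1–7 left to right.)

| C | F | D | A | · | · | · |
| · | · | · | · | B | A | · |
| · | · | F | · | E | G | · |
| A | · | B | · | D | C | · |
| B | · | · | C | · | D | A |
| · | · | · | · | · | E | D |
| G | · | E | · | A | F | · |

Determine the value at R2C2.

Row 1, column 5: row 1 has {A, D, F, C} and column 5 has {A, B, D, E}, leaving only G.
Row 1, column 6: row 1 has {A, D, G, F, C} and column 6 has {A, D, G, F, C, E}, leaving only B.
Row 1, column 7: row 1 has {A, B, D, G, F, C} and column 7 has {A, D}, leaving only E.
Row 3, column 1: row 3 has {G, F, E} and column 1 has {A, B, G, C}, leaving only D.
Row 3, column 4: row 3 has {D, G, F, E} and column 4 has {A, C}, leaving only B.
Row 3, column 7: row 3 has {B, D, G, F, E} and column 7 has {A, D, E}, leaving only C.
Row 3, column 2: row 3 has {B, D, G, F, C, E} and column 2 has {F}, leaving only A.
Row 5, column 3: row 5 has {A, B, D, C} and column 3 has {B, D, F, E}, leaving only G.
Row 2, column 3: row 2 has {A, B} and column 3 has {B, D, G, F, E}, leaving only C.
Row 5, column 2: row 5 has {A, B, D, G, C} and column 2 has {A, F}, leaving only E.
Row 4, column 2: row 4 has {A, B, D, C} and column 2 has {A, F, E}, leaving only G.
Row 2 already has {A, B, C} and column 2 already has {A, G, F, E}, so row 2, column 2 must be D.

D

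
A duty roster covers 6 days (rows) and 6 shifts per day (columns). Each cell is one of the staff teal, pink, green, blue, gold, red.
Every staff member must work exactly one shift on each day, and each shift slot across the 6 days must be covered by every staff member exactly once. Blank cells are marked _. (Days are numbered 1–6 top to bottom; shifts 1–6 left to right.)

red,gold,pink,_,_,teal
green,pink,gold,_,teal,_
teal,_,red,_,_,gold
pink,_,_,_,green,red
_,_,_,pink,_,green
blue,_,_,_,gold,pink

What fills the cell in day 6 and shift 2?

Day 1, shift 5: day 1 has {teal, pink, gold, red} and shift 5 has {teal, green, gold}, leaving only blue.
Day 1, shift 4: day 1 has {teal, pink, blue, gold, red} and shift 4 has {pink}, leaving only green.
Day 2, shift 6: day 2 has {teal, pink, green, gold} and shift 6 has {teal, pink, green, gold, red}, leaving only blue.
Day 2, shift 4: day 2 has {teal, pink, green, blue, gold} and shift 4 has {pink, green}, leaving only red.
Day 3, shift 4: day 3 has {teal, gold, red} and shift 4 has {pink, green, red}, leaving only blue.
Day 3, shift 2: day 3 has {teal, blue, gold, red} and shift 2 has {pink, gold}, leaving only green.
Day 3, shift 5: day 3 has {teal, green, blue, gold, red} and shift 5 has {teal, green, blue, gold}, leaving only pink.
Day 5, shift 1: day 5 has {pink, green} and shift 1 has {teal, pink, green, blue, red}, leaving only gold.
Day 5, shift 5: day 5 has {pink, green, gold} and shift 5 has {teal, pink, green, blue, gold}, leaving only red.
Day 6, shift 4: day 6 has {pink, blue, gold} and shift 4 has {pink, green, blue, red}, leaving only teal.
Day 6 already has {teal, pink, blue, gold} and shift 2 already has {pink, green, gold}, so day 6, shift 2 must be red.

red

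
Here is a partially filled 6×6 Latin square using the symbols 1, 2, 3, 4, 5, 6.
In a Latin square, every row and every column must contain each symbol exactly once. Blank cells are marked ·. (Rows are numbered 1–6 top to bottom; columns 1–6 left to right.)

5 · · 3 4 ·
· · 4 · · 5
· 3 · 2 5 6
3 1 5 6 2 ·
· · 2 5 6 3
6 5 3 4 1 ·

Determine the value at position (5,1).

Row 2, column 4: row 2 has {4, 5} and column 4 has {2, 3, 4, 5, 6}, leaving only 1.
Row 2, column 1: row 2 has {1, 4, 5} and column 1 has {3, 5, 6}, leaving only 2.
Row 2, column 2: row 2 has {1, 2, 4, 5} and column 2 has {1, 3, 5}, leaving only 6.
Row 1, column 2: row 1 has {3, 4, 5} and column 2 has {1, 3, 5, 6}, leaving only 2.
Row 1, column 6: row 1 has {2, 3, 4, 5} and column 6 has {3, 5, 6}, leaving only 1.
Row 1, column 3: row 1 has {1, 2, 3, 4, 5} and column 3 has {2, 3, 4, 5}, leaving only 6.
Row 2, column 5: row 2 has {1, 2, 4, 5, 6} and column 5 has {1, 2, 4, 5, 6}, leaving only 3.
Row 3, column 3: row 3 has {2, 3, 5, 6} and column 3 has {2, 3, 4, 5, 6}, leaving only 1.
Row 3, column 1: row 3 has {1, 2, 3, 5, 6} and column 1 has {2, 3, 5, 6}, leaving only 4.
Row 5 already has {2, 3, 5, 6} and column 1 already has {2, 3, 4, 5, 6}, so row 5, column 1 must be 1.

1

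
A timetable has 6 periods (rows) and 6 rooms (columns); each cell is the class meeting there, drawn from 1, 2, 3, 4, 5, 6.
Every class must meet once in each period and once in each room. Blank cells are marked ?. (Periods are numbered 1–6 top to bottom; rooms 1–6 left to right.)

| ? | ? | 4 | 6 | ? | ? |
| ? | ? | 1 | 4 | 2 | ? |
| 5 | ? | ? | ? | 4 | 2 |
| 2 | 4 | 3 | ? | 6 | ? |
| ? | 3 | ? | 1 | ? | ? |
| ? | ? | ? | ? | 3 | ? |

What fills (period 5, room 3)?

2

Period 3, room 3: period 3 has {2, 4, 5} and room 3 has {1, 3, 4}, leaving only 6.
Period 3, room 2: period 3 has {2, 4, 5, 6} and room 2 has {3, 4}, leaving only 1.
Period 3, room 4: period 3 has {1, 2, 4, 5, 6} and room 4 has {1, 4, 6}, leaving only 3.
Period 4, room 4: period 4 has {2, 3, 4, 6} and room 4 has {1, 3, 4, 6}, leaving only 5.
Period 4, room 6: period 4 has {2, 3, 4, 5, 6} and room 6 has {2}, leaving only 1.
Period 5, room 5: period 5 has {1, 3} and room 5 has {2, 3, 4, 6}, leaving only 5.
Period 5 already has {1, 3, 5} and room 3 already has {1, 3, 4, 6}, so period 5, room 3 must be 2.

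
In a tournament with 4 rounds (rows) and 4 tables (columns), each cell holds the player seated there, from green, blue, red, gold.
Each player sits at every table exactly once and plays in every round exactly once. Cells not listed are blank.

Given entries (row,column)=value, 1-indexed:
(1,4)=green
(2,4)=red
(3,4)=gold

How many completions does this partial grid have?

24

Round 1, table 1: eliminating its round and table leaves {blue, red, gold}.
Round 1, table 2: eliminating its round and table leaves {blue, red, gold}.
Round 1, table 3: eliminating its round and table leaves {blue, red, gold}.
Round 2, table 1: eliminating its round and table leaves {green, blue, gold}.
Round 2, table 2: eliminating its round and table leaves {green, blue, gold}.
Round 2, table 3: eliminating its round and table leaves {green, blue, gold}.
Round 3, table 1: eliminating its round and table leaves {green, blue, red}.
Round 3, table 2: eliminating its round and table leaves {green, blue, red}.
Round 3, table 3: eliminating its round and table leaves {green, blue, red}.
Round 4, table 1: eliminating its round and table leaves {green, blue, red, gold}.
Round 4, table 2: eliminating its round and table leaves {green, blue, red, gold}.
Round 4, table 3: eliminating its round and table leaves {green, blue, red, gold}.
Round 4, table 4: eliminating its round and table leaves {blue}.
Enumerating the assignments across these blanks that avoid any round or table repeat gives 24 completions.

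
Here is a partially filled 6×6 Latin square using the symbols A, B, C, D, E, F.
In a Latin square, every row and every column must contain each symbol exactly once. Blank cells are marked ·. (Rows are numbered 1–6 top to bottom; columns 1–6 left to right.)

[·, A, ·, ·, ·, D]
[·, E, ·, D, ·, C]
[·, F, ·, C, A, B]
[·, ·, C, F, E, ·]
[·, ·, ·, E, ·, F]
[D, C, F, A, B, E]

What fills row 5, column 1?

C

Row 1, column 4: row 1 has {A, D} and column 4 has {A, C, D, E, F}, leaving only B.
Row 1, column 3: row 1 has {A, B, D} and column 3 has {C, F}, leaving only E.
Row 2, column 5: row 2 has {C, D, E} and column 5 has {A, B, E}, leaving only F.
Row 1, column 5: row 1 has {A, B, D, E} and column 5 has {A, B, E, F}, leaving only C.
Row 1, column 1: row 1 has {A, B, C, D, E} and column 1 has {D}, leaving only F.
Row 3, column 1: row 3 has {A, B, C, F} and column 1 has {D, F}, leaving only E.
Row 3, column 3: row 3 has {A, B, C, E, F} and column 3 has {C, E, F}, leaving only D.
Row 4, column 6: row 4 has {C, E, F} and column 6 has {B, C, D, E, F}, leaving only A.
Row 4, column 1: row 4 has {A, C, E, F} and column 1 has {D, E, F}, leaving only B.
Row 2, column 1: row 2 has {C, D, E, F} and column 1 has {B, D, E, F}, leaving only A.
Row 5 already has {E, F} and column 1 already has {A, B, D, E, F}, so row 5, column 1 must be C.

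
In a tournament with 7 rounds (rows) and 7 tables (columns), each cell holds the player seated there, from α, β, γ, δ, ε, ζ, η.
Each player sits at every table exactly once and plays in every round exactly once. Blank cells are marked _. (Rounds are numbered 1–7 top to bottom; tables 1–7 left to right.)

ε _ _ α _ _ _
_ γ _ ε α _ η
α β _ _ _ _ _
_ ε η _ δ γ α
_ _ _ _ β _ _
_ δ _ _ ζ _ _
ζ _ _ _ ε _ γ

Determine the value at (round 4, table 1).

Round 4 already has {α, γ, δ, ε, η} and table 1 already has {α, ε, ζ}, so round 4, table 1 must be β.

β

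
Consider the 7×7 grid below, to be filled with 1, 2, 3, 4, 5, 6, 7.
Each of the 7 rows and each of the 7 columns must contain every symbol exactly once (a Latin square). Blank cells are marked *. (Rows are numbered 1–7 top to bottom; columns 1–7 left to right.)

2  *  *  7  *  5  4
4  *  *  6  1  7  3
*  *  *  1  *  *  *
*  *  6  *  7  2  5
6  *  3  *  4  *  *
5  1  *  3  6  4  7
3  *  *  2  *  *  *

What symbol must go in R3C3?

Row 1, column 3: row 1 has {2, 4, 5, 7} and column 3 has {3, 6}, leaving only 1.
Row 1, column 5: row 1 has {1, 2, 4, 5, 7} and column 5 has {1, 4, 6, 7}, leaving only 3.
Row 1, column 2: row 1 has {1, 2, 3, 4, 5, 7} and column 2 has {1}, leaving only 6.
Row 3, column 1: row 3 has {1} and column 1 has {2, 3, 4, 5, 6}, leaving only 7.
Row 4, column 1: row 4 has {2, 5, 6, 7} and column 1 has {2, 3, 4, 5, 6, 7}, leaving only 1.
Row 4, column 4: row 4 has {1, 2, 5, 6, 7} and column 4 has {1, 2, 3, 6, 7}, leaving only 4.
Row 4, column 2: row 4 has {1, 2, 4, 5, 6, 7} and column 2 has {1, 6}, leaving only 3.
Row 5, column 4: row 5 has {3, 4, 6} and column 4 has {1, 2, 3, 4, 6, 7}, leaving only 5.
Row 5, column 6: row 5 has {3, 4, 5, 6} and column 6 has {2, 4, 5, 7}, leaving only 1.
Row 5, column 7: row 5 has {1, 3, 4, 5, 6} and column 7 has {3, 4, 5, 7}, leaving only 2.
Row 3, column 7: row 3 has {1, 7} and column 7 has {2, 3, 4, 5, 7}, leaving only 6.
Row 3, column 6: row 3 has {1, 6, 7} and column 6 has {1, 2, 4, 5, 7}, leaving only 3.
Row 5, column 2: row 5 has {1, 2, 3, 4, 5, 6} and column 2 has {1, 3, 6}, leaving only 7.
Row 6, column 3: row 6 has {1, 3, 4, 5, 6, 7} and column 3 has {1, 3, 6}, leaving only 2.
Row 2, column 3: row 2 has {1, 3, 4, 6, 7} and column 3 has {1, 2, 3, 6}, leaving only 5.
Row 3 already has {1, 3, 6, 7} and column 3 already has {1, 2, 3, 5, 6}, so row 3, column 3 must be 4.

4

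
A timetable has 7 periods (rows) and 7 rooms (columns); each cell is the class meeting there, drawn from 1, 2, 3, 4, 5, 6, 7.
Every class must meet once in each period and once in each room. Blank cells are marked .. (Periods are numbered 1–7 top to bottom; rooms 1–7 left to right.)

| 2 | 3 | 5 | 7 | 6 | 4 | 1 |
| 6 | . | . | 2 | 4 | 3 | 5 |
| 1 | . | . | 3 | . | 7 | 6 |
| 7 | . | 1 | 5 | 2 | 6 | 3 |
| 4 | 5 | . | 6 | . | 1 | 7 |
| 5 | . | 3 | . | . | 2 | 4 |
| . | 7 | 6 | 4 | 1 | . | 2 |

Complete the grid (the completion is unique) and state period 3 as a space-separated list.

1 2 4 3 5 7 6

Period 3, room 5: period 3 has {1, 3, 6, 7} and room 5 has {1, 2, 4, 6}, leaving only 5.
Period 2, room 2: period 2 has {2, 3, 4, 5, 6} and room 2 has {3, 5, 7}, leaving only 1.
Period 2, room 3: period 2 has {1, 2, 3, 4, 5, 6} and room 3 has {1, 3, 5, 6}, leaving only 7.
Period 4, room 2: period 4 has {1, 2, 3, 5, 6, 7} and room 2 has {1, 3, 5, 7}, leaving only 4.
Period 3, room 2: period 3 has {1, 3, 5, 6, 7} and room 2 has {1, 3, 4, 5, 7}, leaving only 2.
Period 3, room 3: period 3 has {1, 2, 3, 5, 6, 7} and room 3 has {1, 3, 5, 6, 7}, leaving only 4.
So period 3 reads: 1 2 4 3 5 7 6.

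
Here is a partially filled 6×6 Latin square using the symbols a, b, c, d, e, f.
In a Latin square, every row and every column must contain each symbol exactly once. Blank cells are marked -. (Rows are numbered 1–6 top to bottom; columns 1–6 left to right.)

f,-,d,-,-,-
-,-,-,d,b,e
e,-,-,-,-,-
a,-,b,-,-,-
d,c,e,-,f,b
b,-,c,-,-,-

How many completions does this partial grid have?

Row 1, column 2: eliminating its row and column leaves {a, b, e}.
Row 1, column 4: eliminating its row and column leaves {a, b, c, e}.
Row 1, column 5: eliminating its row and column leaves {a, c, e}.
Row 1, column 6: eliminating its row and column leaves {a, c}.
Row 2, column 1: eliminating its row and column leaves {c}.
Row 2, column 2: eliminating its row and column leaves {a, f}.
Row 2, column 3: eliminating its row and column leaves {a, f}.
Row 3, column 2: eliminating its row and column leaves {a, b, d, f}.
Row 3, column 3: eliminating its row and column leaves {a, f}.
Row 3, column 4: eliminating its row and column leaves {a, b, c, f}.
Row 3, column 5: eliminating its row and column leaves {a, c, d}.
Row 3, column 6: eliminating its row and column leaves {a, c, d, f}.
Row 4, column 2: eliminating its row and column leaves {d, e, f}.
Row 4, column 4: eliminating its row and column leaves {c, e, f}.
Row 4, column 5: eliminating its row and column leaves {c, d, e}.
Row 4, column 6: eliminating its row and column leaves {c, d, f}.
Row 5, column 4: eliminating its row and column leaves {a}.
Row 6, column 2: eliminating its row and column leaves {a, d, e, f}.
Row 6, column 4: eliminating its row and column leaves {a, e, f}.
Row 6, column 5: eliminating its row and column leaves {a, d, e}.
Row 6, column 6: eliminating its row and column leaves {a, d, f}.
Enumerating the assignments across these blanks that avoid any row or column repeat gives 28 completions.

28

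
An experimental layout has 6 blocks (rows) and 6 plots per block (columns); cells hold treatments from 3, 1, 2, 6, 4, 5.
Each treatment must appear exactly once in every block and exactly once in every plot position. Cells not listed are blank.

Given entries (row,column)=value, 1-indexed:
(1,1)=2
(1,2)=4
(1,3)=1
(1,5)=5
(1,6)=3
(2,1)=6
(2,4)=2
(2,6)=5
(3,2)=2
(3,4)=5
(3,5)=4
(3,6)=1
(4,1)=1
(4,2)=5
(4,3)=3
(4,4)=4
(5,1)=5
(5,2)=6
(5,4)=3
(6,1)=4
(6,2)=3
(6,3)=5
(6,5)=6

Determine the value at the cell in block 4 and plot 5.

2

Block 4 already has {3, 1, 4, 5} and plot 5 already has {6, 4, 5}, so block 4, plot 5 must be 2.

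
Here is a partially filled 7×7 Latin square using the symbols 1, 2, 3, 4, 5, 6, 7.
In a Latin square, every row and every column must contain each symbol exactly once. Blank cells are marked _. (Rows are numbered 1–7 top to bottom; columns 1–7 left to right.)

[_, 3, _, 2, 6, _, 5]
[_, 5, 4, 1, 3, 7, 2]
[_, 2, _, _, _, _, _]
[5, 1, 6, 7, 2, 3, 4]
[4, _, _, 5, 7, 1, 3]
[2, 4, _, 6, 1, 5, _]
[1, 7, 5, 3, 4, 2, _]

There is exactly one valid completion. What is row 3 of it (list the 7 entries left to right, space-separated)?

Row 3, column 4: row 3 has {2} and column 4 has {1, 2, 3, 5, 6, 7}, leaving only 4.
Row 3, column 5: row 3 has {2, 4} and column 5 has {1, 2, 3, 4, 6, 7}, leaving only 5.
Row 3, column 6: row 3 has {2, 4, 5} and column 6 has {1, 2, 3, 5, 7}, leaving only 6.
Row 1, column 1: row 1 has {2, 3, 5, 6} and column 1 has {1, 2, 4, 5}, leaving only 7.
Row 3, column 1: row 3 has {2, 4, 5, 6} and column 1 has {1, 2, 4, 5, 7}, leaving only 3.
Row 1, column 3: row 1 has {2, 3, 5, 6, 7} and column 3 has {4, 5, 6}, leaving only 1.
Row 3, column 3: row 3 has {2, 3, 4, 5, 6} and column 3 has {1, 4, 5, 6}, leaving only 7.
Row 3, column 7: row 3 has {2, 3, 4, 5, 6, 7} and column 7 has {2, 3, 4, 5}, leaving only 1.
So row 3 reads: 3 2 7 4 5 6 1.

3 2 7 4 5 6 1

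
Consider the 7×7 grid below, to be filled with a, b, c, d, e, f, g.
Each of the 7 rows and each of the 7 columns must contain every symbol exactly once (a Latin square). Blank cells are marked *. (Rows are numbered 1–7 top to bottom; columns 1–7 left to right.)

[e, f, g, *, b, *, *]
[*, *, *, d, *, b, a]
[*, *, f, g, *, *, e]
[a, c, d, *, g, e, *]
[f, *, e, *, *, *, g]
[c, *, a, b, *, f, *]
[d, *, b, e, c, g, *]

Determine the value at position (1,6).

d

Row 2, column 1: row 2 has {a, b, d} and column 1 has {a, c, d, e, f}, leaving only g.
Row 2, column 2: row 2 has {a, b, d, g} and column 2 has {c, f}, leaving only e.
Row 2, column 3: row 2 has {a, b, d, e, g} and column 3 has {a, b, d, e, f, g}, leaving only c.
Row 2, column 5: row 2 has {a, b, c, d, e, g} and column 5 has {b, c, g}, leaving only f.
Row 3, column 1: row 3 has {e, f, g} and column 1 has {a, c, d, e, f, g}, leaving only b.
Row 4, column 4: row 4 has {a, c, d, e, g} and column 4 has {b, d, e, g}, leaving only f.
Row 4, column 7: row 4 has {a, c, d, e, f, g} and column 7 has {a, e, g}, leaving only b.
Row 6, column 7: row 6 has {a, b, c, f} and column 7 has {a, b, e, g}, leaving only d.
Row 1, column 7: row 1 has {b, e, f, g} and column 7 has {a, b, d, e, g}, leaving only c.
Row 1, column 4: row 1 has {b, c, e, f, g} and column 4 has {b, d, e, f, g}, leaving only a.
Row 1 already has {a, b, c, e, f, g} and column 6 already has {b, e, f, g}, so row 1, column 6 must be d.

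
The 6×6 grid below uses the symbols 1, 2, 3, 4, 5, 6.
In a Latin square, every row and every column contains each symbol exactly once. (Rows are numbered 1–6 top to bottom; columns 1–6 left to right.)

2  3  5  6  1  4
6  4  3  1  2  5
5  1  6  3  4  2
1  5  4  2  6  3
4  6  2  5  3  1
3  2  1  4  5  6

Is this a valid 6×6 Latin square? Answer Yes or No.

Yes

Each row is a permutation of the 6 symbols, and so is each column.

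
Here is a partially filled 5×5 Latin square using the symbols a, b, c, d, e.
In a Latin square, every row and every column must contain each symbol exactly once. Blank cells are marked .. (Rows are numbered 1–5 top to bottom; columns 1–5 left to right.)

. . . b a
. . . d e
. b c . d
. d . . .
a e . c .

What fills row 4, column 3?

a

Row 1, column 2: row 1 has {a, b} and column 2 has {b, d, e}, leaving only c.
Row 2, column 2: row 2 has {d, e} and column 2 has {b, c, d, e}, leaving only a.
Row 2, column 3: row 2 has {a, d, e} and column 3 has {c}, leaving only b.
Row 2, column 1: row 2 has {a, b, d, e} and column 1 has {a}, leaving only c.
Row 3, column 1: row 3 has {b, c, d} and column 1 has {a, c}, leaving only e.
Row 1, column 1: row 1 has {a, b, c} and column 1 has {a, c, e}, leaving only d.
Row 1, column 3: row 1 has {a, b, c, d} and column 3 has {b, c}, leaving only e.
Row 4 already has {d} and column 3 already has {b, c, e}, so row 4, column 3 must be a.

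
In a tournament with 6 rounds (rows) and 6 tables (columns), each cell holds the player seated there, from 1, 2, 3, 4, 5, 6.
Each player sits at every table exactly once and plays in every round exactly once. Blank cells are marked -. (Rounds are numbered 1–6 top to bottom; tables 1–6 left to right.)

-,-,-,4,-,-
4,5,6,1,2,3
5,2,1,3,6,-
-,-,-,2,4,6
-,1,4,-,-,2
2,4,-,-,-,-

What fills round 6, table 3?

Round 3, table 6: round 3 has {1, 2, 3, 5, 6} and table 6 has {2, 3, 6}, leaving only 4.
Round 4, table 2: round 4 has {2, 4, 6} and table 2 has {1, 2, 4, 5}, leaving only 3.
Round 1, table 2: round 1 has {4} and table 2 has {1, 2, 3, 4, 5}, leaving only 6.
Round 4, table 1: round 4 has {2, 3, 4, 6} and table 1 has {2, 4, 5}, leaving only 1.
Round 1, table 1: round 1 has {4, 6} and table 1 has {1, 2, 4, 5}, leaving only 3.
Round 4, table 3: round 4 has {1, 2, 3, 4, 6} and table 3 has {1, 4, 6}, leaving only 5.
Round 6 already has {2, 4} and table 3 already has {1, 4, 5, 6}, so round 6, table 3 must be 3.

3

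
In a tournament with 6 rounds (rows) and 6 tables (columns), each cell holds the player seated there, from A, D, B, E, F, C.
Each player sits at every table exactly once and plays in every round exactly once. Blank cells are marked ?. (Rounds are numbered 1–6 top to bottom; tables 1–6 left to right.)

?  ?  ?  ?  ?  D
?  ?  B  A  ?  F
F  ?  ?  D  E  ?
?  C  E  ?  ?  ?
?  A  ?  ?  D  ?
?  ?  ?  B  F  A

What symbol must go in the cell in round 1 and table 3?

Round 2, table 5: round 2 has {A, B, F} and table 5 has {D, E, F}, leaving only C.
Round 3, table 2: round 3 has {D, E, F} and table 2 has {A, C}, leaving only B.
Round 3, table 6: round 3 has {D, B, E, F} and table 6 has {A, D, F}, leaving only C.
Round 3, table 3: round 3 has {D, B, E, F, C} and table 3 has {B, E}, leaving only A.
Round 4, table 4: round 4 has {E, C} and table 4 has {A, D, B}, leaving only F.
Round 4, table 6: round 4 has {E, F, C} and table 6 has {A, D, F, C}, leaving only B.
Round 4, table 5: round 4 has {B, E, F, C} and table 5 has {D, E, F, C}, leaving only A.
Round 1, table 5: round 1 has {D} and table 5 has {A, D, E, F, C}, leaving only B.
Round 4, table 1: round 4 has {A, B, E, F, C} and table 1 has {F}, leaving only D.
Round 2, table 1: round 2 has {A, B, F, C} and table 1 has {D, F}, leaving only E.
Round 2, table 2: round 2 has {A, B, E, F, C} and table 2 has {A, B, C}, leaving only D.
Round 5, table 6: round 5 has {A, D} and table 6 has {A, D, B, F, C}, leaving only E.
Round 5, table 4: round 5 has {A, D, E} and table 4 has {A, D, B, F}, leaving only C.
Round 1, table 4: round 1 has {D, B} and table 4 has {A, D, B, F, C}, leaving only E.
Round 1, table 2: round 1 has {D, B, E} and table 2 has {A, D, B, C}, leaving only F.
Round 1 already has {D, B, E, F} and table 3 already has {A, B, E}, so round 1, table 3 must be C.

C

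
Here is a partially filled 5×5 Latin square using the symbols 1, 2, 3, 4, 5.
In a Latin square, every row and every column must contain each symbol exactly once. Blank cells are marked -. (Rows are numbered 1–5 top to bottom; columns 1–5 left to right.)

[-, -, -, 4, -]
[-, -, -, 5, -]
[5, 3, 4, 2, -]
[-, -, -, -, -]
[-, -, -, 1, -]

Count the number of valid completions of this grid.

56

Row 1, column 1: eliminating its row and column leaves {1, 2, 3}.
Row 1, column 2: eliminating its row and column leaves {1, 2, 5}.
Row 1, column 3: eliminating its row and column leaves {1, 2, 3, 5}.
Row 1, column 5: eliminating its row and column leaves {1, 2, 3, 5}.
Row 2, column 1: eliminating its row and column leaves {1, 2, 3, 4}.
Row 2, column 2: eliminating its row and column leaves {1, 2, 4}.
Row 2, column 3: eliminating its row and column leaves {1, 2, 3}.
Row 2, column 5: eliminating its row and column leaves {1, 2, 3, 4}.
Row 3, column 5: eliminating its row and column leaves {1}.
Row 4, column 1: eliminating its row and column leaves {1, 2, 3, 4}.
Row 4, column 2: eliminating its row and column leaves {1, 2, 4, 5}.
Row 4, column 3: eliminating its row and column leaves {1, 2, 3, 5}.
Row 4, column 4: eliminating its row and column leaves {3}.
Row 4, column 5: eliminating its row and column leaves {1, 2, 3, 4, 5}.
Row 5, column 1: eliminating its row and column leaves {2, 3, 4}.
Row 5, column 2: eliminating its row and column leaves {2, 4, 5}.
Row 5, column 3: eliminating its row and column leaves {2, 3, 5}.
Row 5, column 5: eliminating its row and column leaves {2, 3, 4, 5}.
Enumerating the assignments across these blanks that avoid any row or column repeat gives 56 completions.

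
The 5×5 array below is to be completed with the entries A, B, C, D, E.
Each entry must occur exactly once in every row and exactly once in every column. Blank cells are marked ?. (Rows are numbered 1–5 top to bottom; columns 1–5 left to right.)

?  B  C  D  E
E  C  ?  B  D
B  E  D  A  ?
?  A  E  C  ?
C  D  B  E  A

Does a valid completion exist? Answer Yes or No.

No row or column among the givens repeats a symbol, and propagating forced cells runs into no contradiction.
One valid completion exists (for instance, A B C D E / E C A B D / B E D A C / D A E C B / C D B E A).

Yes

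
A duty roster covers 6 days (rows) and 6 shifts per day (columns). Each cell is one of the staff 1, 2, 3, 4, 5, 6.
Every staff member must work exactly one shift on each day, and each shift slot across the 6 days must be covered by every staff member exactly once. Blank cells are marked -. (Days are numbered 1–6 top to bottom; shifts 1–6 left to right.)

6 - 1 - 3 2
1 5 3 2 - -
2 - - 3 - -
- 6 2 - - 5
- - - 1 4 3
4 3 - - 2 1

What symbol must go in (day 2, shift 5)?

6

Day 2 already has {1, 2, 3, 5} and shift 5 already has {2, 3, 4}, so day 2, shift 5 must be 6.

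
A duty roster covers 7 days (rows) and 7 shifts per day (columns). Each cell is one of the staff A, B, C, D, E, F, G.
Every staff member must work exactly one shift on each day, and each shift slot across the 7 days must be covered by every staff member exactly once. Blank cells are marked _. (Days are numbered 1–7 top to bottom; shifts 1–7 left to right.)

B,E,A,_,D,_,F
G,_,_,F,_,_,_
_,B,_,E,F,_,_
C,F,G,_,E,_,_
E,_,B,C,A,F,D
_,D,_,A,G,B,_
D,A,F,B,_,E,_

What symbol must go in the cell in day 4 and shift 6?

Day 1, shift 4: day 1 has {A, B, D, E, F} and shift 4 has {A, B, C, E, F}, leaving only G.
Day 1, shift 6: day 1 has {A, B, D, E, F, G} and shift 6 has {B, E, F}, leaving only C.
Day 2, shift 2: day 2 has {F, G} and shift 2 has {A, B, D, E, F}, leaving only C.
Day 2, shift 5: day 2 has {C, F, G} and shift 5 has {A, D, E, F, G}, leaving only B.
Day 3, shift 1: day 3 has {B, E, F} and shift 1 has {B, C, D, E, G}, leaving only A.
Day 4, shift 4: day 4 has {C, E, F, G} and shift 4 has {A, B, C, E, F, G}, leaving only D.
Day 4 already has {C, D, E, F, G} and shift 6 already has {B, C, E, F}, so day 4, shift 6 must be A.

A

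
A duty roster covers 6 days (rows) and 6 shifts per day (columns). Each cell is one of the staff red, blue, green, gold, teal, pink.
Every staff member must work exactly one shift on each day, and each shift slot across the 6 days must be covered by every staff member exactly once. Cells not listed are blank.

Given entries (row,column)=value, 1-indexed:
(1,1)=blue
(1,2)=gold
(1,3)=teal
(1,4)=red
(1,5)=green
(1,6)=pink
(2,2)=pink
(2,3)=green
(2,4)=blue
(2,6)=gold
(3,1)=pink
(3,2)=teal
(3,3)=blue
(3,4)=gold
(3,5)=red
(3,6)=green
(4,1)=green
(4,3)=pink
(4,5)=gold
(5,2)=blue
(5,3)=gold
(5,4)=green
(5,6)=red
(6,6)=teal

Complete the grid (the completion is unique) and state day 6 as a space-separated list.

gold green red pink blue teal

Day 6, shift 3: day 6 has {teal} and shift 3 has {blue, green, gold, teal, pink}, leaving only red.
Day 6, shift 1: day 6 has {red, teal} and shift 1 has {blue, green, pink}, leaving only gold.
Day 6, shift 2: day 6 has {red, gold, teal} and shift 2 has {blue, gold, teal, pink}, leaving only green.
Day 6, shift 4: day 6 has {red, green, gold, teal} and shift 4 has {red, blue, green, gold}, leaving only pink.
Day 6, shift 5: day 6 has {red, green, gold, teal, pink} and shift 5 has {red, green, gold}, leaving only blue.
So day 6 reads: gold green red pink blue teal.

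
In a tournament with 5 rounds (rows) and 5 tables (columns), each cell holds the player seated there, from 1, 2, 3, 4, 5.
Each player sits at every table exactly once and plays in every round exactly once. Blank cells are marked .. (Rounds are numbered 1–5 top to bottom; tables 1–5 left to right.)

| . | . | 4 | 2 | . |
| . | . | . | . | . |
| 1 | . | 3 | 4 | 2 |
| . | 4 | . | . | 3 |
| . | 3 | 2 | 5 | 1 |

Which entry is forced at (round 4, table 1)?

Round 1, table 5: round 1 has {2, 4} and table 5 has {1, 2, 3}, leaving only 5.
Round 1, table 1: round 1 has {2, 4, 5} and table 1 has {1}, leaving only 3.
Round 1, table 2: round 1 has {2, 3, 4, 5} and table 2 has {3, 4}, leaving only 1.
Round 2, table 5: round 2 has {} and table 5 has {1, 2, 3, 5}, leaving only 4.
Round 3, table 2: round 3 has {1, 2, 3, 4} and table 2 has {1, 3, 4}, leaving only 5.
Round 2, table 2: round 2 has {4} and table 2 has {1, 3, 4, 5}, leaving only 2.
Round 2, table 1: round 2 has {2, 4} and table 1 has {1, 3}, leaving only 5.
Round 4 already has {3, 4} and table 1 already has {1, 3, 5}, so round 4, table 1 must be 2.

2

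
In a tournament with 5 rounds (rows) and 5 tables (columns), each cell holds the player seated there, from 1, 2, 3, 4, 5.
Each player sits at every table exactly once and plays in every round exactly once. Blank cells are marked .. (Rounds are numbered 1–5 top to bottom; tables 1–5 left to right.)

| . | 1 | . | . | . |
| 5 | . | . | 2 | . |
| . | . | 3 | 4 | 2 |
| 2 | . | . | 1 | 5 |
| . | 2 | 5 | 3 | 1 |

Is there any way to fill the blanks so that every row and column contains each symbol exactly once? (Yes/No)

Yes

No round or table among the givens repeats a symbol, and propagating forced cells runs into no contradiction.
One valid completion exists (for instance, 3 1 2 5 4 / 5 4 1 2 3 / 1 5 3 4 2 / 2 3 4 1 5 / 4 2 5 3 1).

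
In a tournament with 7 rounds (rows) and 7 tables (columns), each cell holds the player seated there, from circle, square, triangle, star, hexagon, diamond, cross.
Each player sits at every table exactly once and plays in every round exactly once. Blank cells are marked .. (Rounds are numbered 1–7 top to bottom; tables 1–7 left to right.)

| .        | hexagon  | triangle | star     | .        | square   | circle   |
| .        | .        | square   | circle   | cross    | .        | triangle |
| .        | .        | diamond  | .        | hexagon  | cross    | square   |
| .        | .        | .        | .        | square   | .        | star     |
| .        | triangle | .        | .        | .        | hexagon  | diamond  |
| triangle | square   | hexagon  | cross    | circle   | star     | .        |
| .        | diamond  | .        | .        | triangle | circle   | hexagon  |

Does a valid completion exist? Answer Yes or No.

Round 6, table 7: round 6 together with table 7 already contain {circle, square, triangle, star, hexagon, diamond, cross} — every symbol — so nothing can go there. The grid has no valid completion.

No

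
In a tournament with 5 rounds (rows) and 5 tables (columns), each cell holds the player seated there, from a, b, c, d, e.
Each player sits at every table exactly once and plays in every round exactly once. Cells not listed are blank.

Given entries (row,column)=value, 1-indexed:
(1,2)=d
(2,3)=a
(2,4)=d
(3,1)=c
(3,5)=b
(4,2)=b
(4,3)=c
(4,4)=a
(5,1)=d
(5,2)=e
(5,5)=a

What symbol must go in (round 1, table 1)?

a

Round 2, table 2: round 2 has {a, d} and table 2 has {b, d, e}, leaving only c.
Round 2, table 5: round 2 has {a, c, d} and table 5 has {a, b}, leaving only e.
Round 1, table 5: round 1 has {d} and table 5 has {a, b, e}, leaving only c.
Round 2, table 1: round 2 has {a, c, d, e} and table 1 has {c, d}, leaving only b.
Round 3, table 2: round 3 has {b, c} and table 2 has {b, c, d, e}, leaving only a.
Round 3, table 4: round 3 has {a, b, c} and table 4 has {a, d}, leaving only e.
Round 1, table 4: round 1 has {c, d} and table 4 has {a, d, e}, leaving only b.
Round 1, table 3: round 1 has {b, c, d} and table 3 has {a, c}, leaving only e.
Round 1 already has {b, c, d, e} and table 1 already has {b, c, d}, so round 1, table 1 must be a.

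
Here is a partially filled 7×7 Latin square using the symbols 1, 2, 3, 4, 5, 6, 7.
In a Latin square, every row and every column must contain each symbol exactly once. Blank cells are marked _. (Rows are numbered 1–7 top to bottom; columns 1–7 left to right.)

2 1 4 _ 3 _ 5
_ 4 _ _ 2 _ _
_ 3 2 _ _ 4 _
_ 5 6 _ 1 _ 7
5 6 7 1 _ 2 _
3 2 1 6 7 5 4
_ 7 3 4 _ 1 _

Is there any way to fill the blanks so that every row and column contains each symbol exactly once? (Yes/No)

Yes

No row or column among the givens repeats a symbol, and propagating forced cells runs into no contradiction.
One valid completion exists (for instance, 2 1 4 7 3 6 5 / 1 4 5 3 2 7 6 / 7 3 2 5 6 4 1 / 4 5 6 2 1 3 7 / 5 6 7 1 4 2 3 / 3 2 1 6 7 5 4 / 6 7 3 4 5 1 2).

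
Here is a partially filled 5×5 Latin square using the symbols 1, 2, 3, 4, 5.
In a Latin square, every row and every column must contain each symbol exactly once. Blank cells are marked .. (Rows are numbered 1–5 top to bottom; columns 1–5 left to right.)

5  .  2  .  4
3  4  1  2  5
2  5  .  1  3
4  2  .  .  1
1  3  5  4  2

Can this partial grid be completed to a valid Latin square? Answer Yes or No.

No row or column among the givens repeats a symbol, and propagating forced cells runs into no contradiction.
One valid completion exists (for instance, 5 1 2 3 4 / 3 4 1 2 5 / 2 5 4 1 3 / 4 2 3 5 1 / 1 3 5 4 2).

Yes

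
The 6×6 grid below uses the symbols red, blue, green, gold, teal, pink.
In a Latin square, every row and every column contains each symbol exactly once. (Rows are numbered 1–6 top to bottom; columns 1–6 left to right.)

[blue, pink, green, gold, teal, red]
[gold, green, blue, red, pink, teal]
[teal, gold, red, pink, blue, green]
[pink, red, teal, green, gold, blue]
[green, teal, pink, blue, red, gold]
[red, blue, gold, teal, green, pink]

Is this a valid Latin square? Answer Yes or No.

Each row is a permutation of the 6 symbols, and so is each column.

Yes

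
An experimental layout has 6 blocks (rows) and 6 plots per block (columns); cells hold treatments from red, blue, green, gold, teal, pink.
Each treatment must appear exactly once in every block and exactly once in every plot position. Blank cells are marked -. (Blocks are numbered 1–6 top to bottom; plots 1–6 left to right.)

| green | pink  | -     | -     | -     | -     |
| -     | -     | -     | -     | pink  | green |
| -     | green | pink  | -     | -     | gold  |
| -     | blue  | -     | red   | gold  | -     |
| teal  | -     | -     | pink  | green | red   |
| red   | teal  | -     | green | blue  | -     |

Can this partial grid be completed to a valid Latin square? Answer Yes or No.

Yes

No block or plot among the givens repeats a symbol, and propagating forced cells runs into no contradiction.
One valid completion exists (for instance, green pink red gold teal blue / gold red teal blue pink green / blue green pink teal red gold / pink blue green red gold teal / teal gold blue pink green red / red teal gold green blue pink).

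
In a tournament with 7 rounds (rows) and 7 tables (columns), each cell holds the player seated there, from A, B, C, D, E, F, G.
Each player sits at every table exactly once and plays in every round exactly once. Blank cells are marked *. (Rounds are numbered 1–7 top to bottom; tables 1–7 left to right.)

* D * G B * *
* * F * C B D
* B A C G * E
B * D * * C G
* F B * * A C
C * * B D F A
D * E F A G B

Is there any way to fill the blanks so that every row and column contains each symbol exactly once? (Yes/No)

Yes

No round or table among the givens repeats a symbol, and propagating forced cells runs into no contradiction.
One valid completion exists (for instance, A D C G B E F / E G F A C B D / F B A C G D E / B A D E F C G / G F B D E A C / C E G B D F A / D C E F A G B).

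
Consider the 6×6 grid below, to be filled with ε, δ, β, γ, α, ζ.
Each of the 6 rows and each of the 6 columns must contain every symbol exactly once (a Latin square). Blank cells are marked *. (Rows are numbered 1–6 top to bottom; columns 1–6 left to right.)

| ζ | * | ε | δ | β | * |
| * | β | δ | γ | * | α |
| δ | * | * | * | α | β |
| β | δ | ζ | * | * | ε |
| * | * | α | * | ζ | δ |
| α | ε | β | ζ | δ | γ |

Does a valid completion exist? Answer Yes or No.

No

Row 1, column 6: row 1 together with column 6 already contain {ε, δ, β, γ, α, ζ} — every symbol — so nothing can go there. The grid has no valid completion.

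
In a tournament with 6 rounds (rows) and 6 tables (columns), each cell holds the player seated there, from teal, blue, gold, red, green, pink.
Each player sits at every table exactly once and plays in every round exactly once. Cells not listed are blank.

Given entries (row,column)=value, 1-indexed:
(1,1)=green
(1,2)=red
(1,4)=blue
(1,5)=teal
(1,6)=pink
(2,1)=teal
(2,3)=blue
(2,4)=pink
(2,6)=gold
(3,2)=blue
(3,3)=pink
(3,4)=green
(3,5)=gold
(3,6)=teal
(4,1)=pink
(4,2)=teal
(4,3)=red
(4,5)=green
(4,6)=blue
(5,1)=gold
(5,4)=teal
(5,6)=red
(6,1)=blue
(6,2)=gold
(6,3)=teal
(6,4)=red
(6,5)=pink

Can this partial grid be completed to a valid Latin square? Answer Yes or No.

Yes

No round or table among the givens repeats a symbol, and propagating forced cells runs into no contradiction.
One valid completion exists (for instance, green red gold blue teal pink / teal green blue pink red gold / red blue pink green gold teal / pink teal red gold green blue / gold pink green teal blue red / blue gold teal red pink green).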